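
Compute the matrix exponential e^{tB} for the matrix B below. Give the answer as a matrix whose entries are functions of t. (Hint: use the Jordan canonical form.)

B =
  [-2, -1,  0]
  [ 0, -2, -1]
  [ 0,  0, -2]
e^{tB} =
  [exp(-2*t), -t*exp(-2*t), t^2*exp(-2*t)/2]
  [0, exp(-2*t), -t*exp(-2*t)]
  [0, 0, exp(-2*t)]

Strategy: write B = P · J · P⁻¹ where J is a Jordan canonical form, so e^{tB} = P · e^{tJ} · P⁻¹, and e^{tJ} can be computed block-by-block.

B has Jordan form
J =
  [-2,  1,  0]
  [ 0, -2,  1]
  [ 0,  0, -2]
(up to reordering of blocks).

Per-block formulas:
  For a 3×3 Jordan block J_3(-2): exp(t · J_3(-2)) = e^(-2t)·(I + t·N + (t^2/2)·N^2), where N is the 3×3 nilpotent shift.

After assembling e^{tJ} and conjugating by P, we get:

e^{tB} =
  [exp(-2*t), -t*exp(-2*t), t^2*exp(-2*t)/2]
  [0, exp(-2*t), -t*exp(-2*t)]
  [0, 0, exp(-2*t)]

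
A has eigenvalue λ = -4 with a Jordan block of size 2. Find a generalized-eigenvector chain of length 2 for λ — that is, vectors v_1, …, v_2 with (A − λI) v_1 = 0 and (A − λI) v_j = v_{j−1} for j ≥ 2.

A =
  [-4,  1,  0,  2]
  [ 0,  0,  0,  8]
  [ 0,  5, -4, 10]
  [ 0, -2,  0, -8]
A Jordan chain for λ = -4 of length 2:
v_1 = (1, 4, 5, -2)ᵀ
v_2 = (0, 1, 0, 0)ᵀ

Let N = A − (-4)·I. We want v_2 with N^2 v_2 = 0 but N^1 v_2 ≠ 0; then v_{j-1} := N · v_j for j = 2, …, 2.

Pick v_2 = (0, 1, 0, 0)ᵀ.
Then v_1 = N · v_2 = (1, 4, 5, -2)ᵀ.

Sanity check: (A − (-4)·I) v_1 = (0, 0, 0, 0)ᵀ = 0. ✓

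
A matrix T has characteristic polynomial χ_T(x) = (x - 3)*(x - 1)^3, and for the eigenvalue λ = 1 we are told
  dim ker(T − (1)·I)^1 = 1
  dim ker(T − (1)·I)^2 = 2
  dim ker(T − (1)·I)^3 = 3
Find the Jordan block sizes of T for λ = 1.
Block sizes for λ = 1: [3]

From the dimensions of kernels of powers, the number of Jordan blocks of size at least j is d_j − d_{j−1} where d_j = dim ker(N^j) (with d_0 = 0). Computing the differences gives [1, 1, 1].
The number of blocks of size exactly k is (#blocks of size ≥ k) − (#blocks of size ≥ k + 1), so the partition is: 1 block(s) of size 3.
In nonincreasing order the block sizes are [3].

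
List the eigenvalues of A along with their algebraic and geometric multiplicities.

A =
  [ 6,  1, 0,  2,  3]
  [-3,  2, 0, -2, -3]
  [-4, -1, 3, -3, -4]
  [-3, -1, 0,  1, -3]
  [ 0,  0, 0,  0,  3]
λ = 3: alg = 5, geom = 3

Step 1 — factor the characteristic polynomial to read off the algebraic multiplicities:
  χ_A(x) = (x - 3)^5

Step 2 — compute geometric multiplicities via the rank-nullity identity g(λ) = n − rank(A − λI):
  rank(A − (3)·I) = 2, so dim ker(A − (3)·I) = n − 2 = 3

Summary:
  λ = 3: algebraic multiplicity = 5, geometric multiplicity = 3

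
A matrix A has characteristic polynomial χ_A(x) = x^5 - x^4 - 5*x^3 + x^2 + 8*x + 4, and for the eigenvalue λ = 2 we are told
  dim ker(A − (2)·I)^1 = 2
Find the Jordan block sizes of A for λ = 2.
Block sizes for λ = 2: [1, 1]

From the dimensions of kernels of powers, the number of Jordan blocks of size at least j is d_j − d_{j−1} where d_j = dim ker(N^j) (with d_0 = 0). Computing the differences gives [2].
The number of blocks of size exactly k is (#blocks of size ≥ k) − (#blocks of size ≥ k + 1), so the partition is: 2 block(s) of size 1.
In nonincreasing order the block sizes are [1, 1].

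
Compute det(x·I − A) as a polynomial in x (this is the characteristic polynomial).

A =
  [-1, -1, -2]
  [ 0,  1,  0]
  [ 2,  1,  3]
x^3 - 3*x^2 + 3*x - 1

Expanding det(x·I − A) (e.g. by cofactor expansion or by noting that A is similar to its Jordan form J, which has the same characteristic polynomial as A) gives
  χ_A(x) = x^3 - 3*x^2 + 3*x - 1
which factors as (x - 1)^3. The eigenvalues (with algebraic multiplicities) are λ = 1 with multiplicity 3.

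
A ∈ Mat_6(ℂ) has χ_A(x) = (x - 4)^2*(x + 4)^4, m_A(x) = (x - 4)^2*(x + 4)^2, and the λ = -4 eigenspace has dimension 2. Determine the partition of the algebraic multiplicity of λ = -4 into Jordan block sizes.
Block sizes for λ = -4: [2, 2]

Step 1 — from the characteristic polynomial, algebraic multiplicity of λ = -4 is 4. From dim ker(A − (-4)·I) = 2, there are exactly 2 Jordan blocks for λ = -4.
Step 2 — from the minimal polynomial, the factor (x + 4)^2 tells us the largest block for λ = -4 has size 2.
Step 3 — with total size 4, 2 blocks, and largest block 2, the block sizes (in nonincreasing order) are [2, 2].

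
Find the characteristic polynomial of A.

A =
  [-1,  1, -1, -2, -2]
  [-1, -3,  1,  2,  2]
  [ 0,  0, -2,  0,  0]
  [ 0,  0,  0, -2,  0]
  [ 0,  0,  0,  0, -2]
x^5 + 10*x^4 + 40*x^3 + 80*x^2 + 80*x + 32

Expanding det(x·I − A) (e.g. by cofactor expansion or by noting that A is similar to its Jordan form J, which has the same characteristic polynomial as A) gives
  χ_A(x) = x^5 + 10*x^4 + 40*x^3 + 80*x^2 + 80*x + 32
which factors as (x + 2)^5. The eigenvalues (with algebraic multiplicities) are λ = -2 with multiplicity 5.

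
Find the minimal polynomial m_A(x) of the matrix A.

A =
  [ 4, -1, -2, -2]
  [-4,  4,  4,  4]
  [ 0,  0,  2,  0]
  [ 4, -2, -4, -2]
x^2 - 4*x + 4

The characteristic polynomial is χ_A(x) = (x - 2)^4, so the eigenvalues are known. The minimal polynomial is
  m_A(x) = Π_λ (x − λ)^{k_λ}
where k_λ is the size of the *largest* Jordan block for λ (equivalently, the smallest k with (A − λI)^k v = 0 for every generalised eigenvector v of λ).

  λ = 2: largest Jordan block has size 2, contributing (x − 2)^2

So m_A(x) = (x - 2)^2 = x^2 - 4*x + 4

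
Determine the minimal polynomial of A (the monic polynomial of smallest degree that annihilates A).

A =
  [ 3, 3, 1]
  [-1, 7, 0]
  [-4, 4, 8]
x^3 - 18*x^2 + 108*x - 216

The characteristic polynomial is χ_A(x) = (x - 6)^3, so the eigenvalues are known. The minimal polynomial is
  m_A(x) = Π_λ (x − λ)^{k_λ}
where k_λ is the size of the *largest* Jordan block for λ (equivalently, the smallest k with (A − λI)^k v = 0 for every generalised eigenvector v of λ).

  λ = 6: largest Jordan block has size 3, contributing (x − 6)^3

So m_A(x) = (x - 6)^3 = x^3 - 18*x^2 + 108*x - 216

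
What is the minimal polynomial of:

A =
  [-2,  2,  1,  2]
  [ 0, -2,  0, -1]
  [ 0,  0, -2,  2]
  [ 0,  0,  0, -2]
x^2 + 4*x + 4

The characteristic polynomial is χ_A(x) = (x + 2)^4, so the eigenvalues are known. The minimal polynomial is
  m_A(x) = Π_λ (x − λ)^{k_λ}
where k_λ is the size of the *largest* Jordan block for λ (equivalently, the smallest k with (A − λI)^k v = 0 for every generalised eigenvector v of λ).

  λ = -2: largest Jordan block has size 2, contributing (x + 2)^2

So m_A(x) = (x + 2)^2 = x^2 + 4*x + 4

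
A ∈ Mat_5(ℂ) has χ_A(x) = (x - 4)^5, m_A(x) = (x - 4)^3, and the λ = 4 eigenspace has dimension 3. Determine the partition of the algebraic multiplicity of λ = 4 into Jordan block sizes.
Block sizes for λ = 4: [3, 1, 1]

Step 1 — from the characteristic polynomial, algebraic multiplicity of λ = 4 is 5. From dim ker(A − (4)·I) = 3, there are exactly 3 Jordan blocks for λ = 4.
Step 2 — from the minimal polynomial, the factor (x − 4)^3 tells us the largest block for λ = 4 has size 3.
Step 3 — with total size 5, 3 blocks, and largest block 3, the block sizes (in nonincreasing order) are [3, 1, 1].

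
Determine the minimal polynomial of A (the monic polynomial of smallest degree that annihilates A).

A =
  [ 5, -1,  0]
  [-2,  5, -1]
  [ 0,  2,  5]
x^3 - 15*x^2 + 75*x - 125

The characteristic polynomial is χ_A(x) = (x - 5)^3, so the eigenvalues are known. The minimal polynomial is
  m_A(x) = Π_λ (x − λ)^{k_λ}
where k_λ is the size of the *largest* Jordan block for λ (equivalently, the smallest k with (A − λI)^k v = 0 for every generalised eigenvector v of λ).

  λ = 5: largest Jordan block has size 3, contributing (x − 5)^3

So m_A(x) = (x - 5)^3 = x^3 - 15*x^2 + 75*x - 125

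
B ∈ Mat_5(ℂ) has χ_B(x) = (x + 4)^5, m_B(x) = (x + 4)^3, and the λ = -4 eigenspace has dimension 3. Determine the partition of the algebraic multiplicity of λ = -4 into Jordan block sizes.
Block sizes for λ = -4: [3, 1, 1]

Step 1 — from the characteristic polynomial, algebraic multiplicity of λ = -4 is 5. From dim ker(B − (-4)·I) = 3, there are exactly 3 Jordan blocks for λ = -4.
Step 2 — from the minimal polynomial, the factor (x + 4)^3 tells us the largest block for λ = -4 has size 3.
Step 3 — with total size 5, 3 blocks, and largest block 3, the block sizes (in nonincreasing order) are [3, 1, 1].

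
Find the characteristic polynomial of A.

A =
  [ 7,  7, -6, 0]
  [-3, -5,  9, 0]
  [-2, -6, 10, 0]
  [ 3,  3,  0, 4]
x^4 - 16*x^3 + 96*x^2 - 256*x + 256

Expanding det(x·I − A) (e.g. by cofactor expansion or by noting that A is similar to its Jordan form J, which has the same characteristic polynomial as A) gives
  χ_A(x) = x^4 - 16*x^3 + 96*x^2 - 256*x + 256
which factors as (x - 4)^4. The eigenvalues (with algebraic multiplicities) are λ = 4 with multiplicity 4.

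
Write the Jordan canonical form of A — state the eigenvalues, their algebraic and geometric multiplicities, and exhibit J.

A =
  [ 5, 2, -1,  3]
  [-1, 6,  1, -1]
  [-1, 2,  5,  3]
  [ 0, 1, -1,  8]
J_3(6) ⊕ J_1(6)

The characteristic polynomial is
  det(x·I − A) = x^4 - 24*x^3 + 216*x^2 - 864*x + 1296 = (x - 6)^4

Eigenvalues and multiplicities (the geometric multiplicity of λ is n − rank(A − λI), which equals the number of Jordan blocks for λ):
  λ = 6: algebraic multiplicity = 4, geometric multiplicity = 2

Determining the block sizes for each eigenvalue:
  λ = 6: with am = 4 and gm = 2, the partition is not yet determined (e.g. several partitions of 4 into 2 parts exist). Let N = A − (6)·I. Computing rank(N^1) = 2, rank(N^2) = 1, rank(N^3) = 0; the number of blocks of size ≥ j is rank(N^{j−1}) − rank(N^j), giving [2, 1, 1]. So we have 1 block(s) of size 3, 1 block(s) of size 1 → block sizes [3, 1]

Assembling the blocks gives a Jordan form
J =
  [6, 1, 0, 0]
  [0, 6, 1, 0]
  [0, 0, 6, 0]
  [0, 0, 0, 6]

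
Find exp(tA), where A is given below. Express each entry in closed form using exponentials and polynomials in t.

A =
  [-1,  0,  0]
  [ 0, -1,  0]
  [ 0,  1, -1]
e^{tA} =
  [exp(-t), 0, 0]
  [0, exp(-t), 0]
  [0, t*exp(-t), exp(-t)]

Strategy: write A = P · J · P⁻¹ where J is a Jordan canonical form, so e^{tA} = P · e^{tJ} · P⁻¹, and e^{tJ} can be computed block-by-block.

A has Jordan form
J =
  [-1,  1,  0]
  [ 0, -1,  0]
  [ 0,  0, -1]
(up to reordering of blocks).

Per-block formulas:
  For a 2×2 Jordan block J_2(-1): exp(t · J_2(-1)) = e^(-1t)·(I + t·N), where N is the 2×2 nilpotent shift.
  For a 1×1 block at λ = -1: exp(t · [-1]) = [e^(-1t)].

After assembling e^{tJ} and conjugating by P, we get:

e^{tA} =
  [exp(-t), 0, 0]
  [0, exp(-t), 0]
  [0, t*exp(-t), exp(-t)]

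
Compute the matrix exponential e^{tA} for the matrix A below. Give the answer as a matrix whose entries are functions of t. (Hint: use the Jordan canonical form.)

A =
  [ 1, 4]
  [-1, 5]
e^{tA} =
  [-2*t*exp(3*t) + exp(3*t), 4*t*exp(3*t)]
  [-t*exp(3*t), 2*t*exp(3*t) + exp(3*t)]

Strategy: write A = P · J · P⁻¹ where J is a Jordan canonical form, so e^{tA} = P · e^{tJ} · P⁻¹, and e^{tJ} can be computed block-by-block.

A has Jordan form
J =
  [3, 1]
  [0, 3]
(up to reordering of blocks).

Per-block formulas:
  For a 2×2 Jordan block J_2(3): exp(t · J_2(3)) = e^(3t)·(I + t·N), where N is the 2×2 nilpotent shift.

After assembling e^{tJ} and conjugating by P, we get:

e^{tA} =
  [-2*t*exp(3*t) + exp(3*t), 4*t*exp(3*t)]
  [-t*exp(3*t), 2*t*exp(3*t) + exp(3*t)]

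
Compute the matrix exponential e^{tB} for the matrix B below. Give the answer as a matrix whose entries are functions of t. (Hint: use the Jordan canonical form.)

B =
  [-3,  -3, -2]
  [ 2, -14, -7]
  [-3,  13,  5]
e^{tB} =
  [t^2*exp(-4*t)/2 + t*exp(-4*t) + exp(-4*t), t^2*exp(-4*t)/2 - 3*t*exp(-4*t), t^2*exp(-4*t)/2 - 2*t*exp(-4*t)]
  [3*t^2*exp(-4*t)/2 + 2*t*exp(-4*t), 3*t^2*exp(-4*t)/2 - 10*t*exp(-4*t) + exp(-4*t), 3*t^2*exp(-4*t)/2 - 7*t*exp(-4*t)]
  [-2*t^2*exp(-4*t) - 3*t*exp(-4*t), -2*t^2*exp(-4*t) + 13*t*exp(-4*t), -2*t^2*exp(-4*t) + 9*t*exp(-4*t) + exp(-4*t)]

Strategy: write B = P · J · P⁻¹ where J is a Jordan canonical form, so e^{tB} = P · e^{tJ} · P⁻¹, and e^{tJ} can be computed block-by-block.

B has Jordan form
J =
  [-4,  1,  0]
  [ 0, -4,  1]
  [ 0,  0, -4]
(up to reordering of blocks).

Per-block formulas:
  For a 3×3 Jordan block J_3(-4): exp(t · J_3(-4)) = e^(-4t)·(I + t·N + (t^2/2)·N^2), where N is the 3×3 nilpotent shift.

After assembling e^{tJ} and conjugating by P, we get:

e^{tB} =
  [t^2*exp(-4*t)/2 + t*exp(-4*t) + exp(-4*t), t^2*exp(-4*t)/2 - 3*t*exp(-4*t), t^2*exp(-4*t)/2 - 2*t*exp(-4*t)]
  [3*t^2*exp(-4*t)/2 + 2*t*exp(-4*t), 3*t^2*exp(-4*t)/2 - 10*t*exp(-4*t) + exp(-4*t), 3*t^2*exp(-4*t)/2 - 7*t*exp(-4*t)]
  [-2*t^2*exp(-4*t) - 3*t*exp(-4*t), -2*t^2*exp(-4*t) + 13*t*exp(-4*t), -2*t^2*exp(-4*t) + 9*t*exp(-4*t) + exp(-4*t)]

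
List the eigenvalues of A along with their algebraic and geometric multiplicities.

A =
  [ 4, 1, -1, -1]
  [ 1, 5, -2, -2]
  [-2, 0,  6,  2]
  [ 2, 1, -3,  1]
λ = 4: alg = 4, geom = 2

Step 1 — factor the characteristic polynomial to read off the algebraic multiplicities:
  χ_A(x) = (x - 4)^4

Step 2 — compute geometric multiplicities via the rank-nullity identity g(λ) = n − rank(A − λI):
  rank(A − (4)·I) = 2, so dim ker(A − (4)·I) = n − 2 = 2

Summary:
  λ = 4: algebraic multiplicity = 4, geometric multiplicity = 2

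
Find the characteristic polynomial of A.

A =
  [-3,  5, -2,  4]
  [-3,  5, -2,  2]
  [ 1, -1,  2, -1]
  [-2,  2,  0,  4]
x^4 - 8*x^3 + 24*x^2 - 32*x + 16

Expanding det(x·I − A) (e.g. by cofactor expansion or by noting that A is similar to its Jordan form J, which has the same characteristic polynomial as A) gives
  χ_A(x) = x^4 - 8*x^3 + 24*x^2 - 32*x + 16
which factors as (x - 2)^4. The eigenvalues (with algebraic multiplicities) are λ = 2 with multiplicity 4.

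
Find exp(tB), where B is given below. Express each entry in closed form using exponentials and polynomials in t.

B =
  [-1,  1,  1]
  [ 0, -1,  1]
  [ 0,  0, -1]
e^{tB} =
  [exp(-t), t*exp(-t), t^2*exp(-t)/2 + t*exp(-t)]
  [0, exp(-t), t*exp(-t)]
  [0, 0, exp(-t)]

Strategy: write B = P · J · P⁻¹ where J is a Jordan canonical form, so e^{tB} = P · e^{tJ} · P⁻¹, and e^{tJ} can be computed block-by-block.

B has Jordan form
J =
  [-1,  1,  0]
  [ 0, -1,  1]
  [ 0,  0, -1]
(up to reordering of blocks).

Per-block formulas:
  For a 3×3 Jordan block J_3(-1): exp(t · J_3(-1)) = e^(-1t)·(I + t·N + (t^2/2)·N^2), where N is the 3×3 nilpotent shift.

After assembling e^{tJ} and conjugating by P, we get:

e^{tB} =
  [exp(-t), t*exp(-t), t^2*exp(-t)/2 + t*exp(-t)]
  [0, exp(-t), t*exp(-t)]
  [0, 0, exp(-t)]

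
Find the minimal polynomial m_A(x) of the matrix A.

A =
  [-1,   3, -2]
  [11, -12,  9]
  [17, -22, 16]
x^3 - 3*x^2 + 3*x - 1

The characteristic polynomial is χ_A(x) = (x - 1)^3, so the eigenvalues are known. The minimal polynomial is
  m_A(x) = Π_λ (x − λ)^{k_λ}
where k_λ is the size of the *largest* Jordan block for λ (equivalently, the smallest k with (A − λI)^k v = 0 for every generalised eigenvector v of λ).

  λ = 1: largest Jordan block has size 3, contributing (x − 1)^3

So m_A(x) = (x - 1)^3 = x^3 - 3*x^2 + 3*x - 1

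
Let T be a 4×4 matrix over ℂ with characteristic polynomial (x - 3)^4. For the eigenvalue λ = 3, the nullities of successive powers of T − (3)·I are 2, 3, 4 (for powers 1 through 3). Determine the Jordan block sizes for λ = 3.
Block sizes for λ = 3: [3, 1]

From the dimensions of kernels of powers, the number of Jordan blocks of size at least j is d_j − d_{j−1} where d_j = dim ker(N^j) (with d_0 = 0). Computing the differences gives [2, 1, 1].
The number of blocks of size exactly k is (#blocks of size ≥ k) − (#blocks of size ≥ k + 1), so the partition is: 1 block(s) of size 1, 1 block(s) of size 3.
In nonincreasing order the block sizes are [3, 1].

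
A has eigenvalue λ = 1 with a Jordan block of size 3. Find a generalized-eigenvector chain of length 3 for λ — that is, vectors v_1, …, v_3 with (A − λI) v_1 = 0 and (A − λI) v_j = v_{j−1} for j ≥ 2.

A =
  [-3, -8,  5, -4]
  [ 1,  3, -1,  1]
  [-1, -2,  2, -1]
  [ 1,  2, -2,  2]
A Jordan chain for λ = 1 of length 3:
v_1 = (-1, 0, 0, 1)ᵀ
v_2 = (-4, 1, -1, 1)ᵀ
v_3 = (1, 0, 0, 0)ᵀ

Let N = A − (1)·I. We want v_3 with N^3 v_3 = 0 but N^2 v_3 ≠ 0; then v_{j-1} := N · v_j for j = 3, …, 2.

Pick v_3 = (1, 0, 0, 0)ᵀ.
Then v_2 = N · v_3 = (-4, 1, -1, 1)ᵀ.
Then v_1 = N · v_2 = (-1, 0, 0, 1)ᵀ.

Sanity check: (A − (1)·I) v_1 = (0, 0, 0, 0)ᵀ = 0. ✓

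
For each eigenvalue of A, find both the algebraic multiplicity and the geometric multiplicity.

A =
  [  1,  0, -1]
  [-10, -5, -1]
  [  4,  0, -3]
λ = -5: alg = 1, geom = 1; λ = -1: alg = 2, geom = 1

Step 1 — factor the characteristic polynomial to read off the algebraic multiplicities:
  χ_A(x) = (x + 1)^2*(x + 5)

Step 2 — compute geometric multiplicities via the rank-nullity identity g(λ) = n − rank(A − λI):
  rank(A − (-5)·I) = 2, so dim ker(A − (-5)·I) = n − 2 = 1
  rank(A − (-1)·I) = 2, so dim ker(A − (-1)·I) = n − 2 = 1

Summary:
  λ = -5: algebraic multiplicity = 1, geometric multiplicity = 1
  λ = -1: algebraic multiplicity = 2, geometric multiplicity = 1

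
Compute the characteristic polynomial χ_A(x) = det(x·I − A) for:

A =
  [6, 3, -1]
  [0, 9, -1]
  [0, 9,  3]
x^3 - 18*x^2 + 108*x - 216

Expanding det(x·I − A) (e.g. by cofactor expansion or by noting that A is similar to its Jordan form J, which has the same characteristic polynomial as A) gives
  χ_A(x) = x^3 - 18*x^2 + 108*x - 216
which factors as (x - 6)^3. The eigenvalues (with algebraic multiplicities) are λ = 6 with multiplicity 3.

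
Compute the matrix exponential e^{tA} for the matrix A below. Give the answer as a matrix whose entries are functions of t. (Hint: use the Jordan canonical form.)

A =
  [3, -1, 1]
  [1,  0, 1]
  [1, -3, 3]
e^{tA} =
  [t^2*exp(2*t)/2 + t*exp(2*t) + exp(2*t), -t^2*exp(2*t) - t*exp(2*t), t^2*exp(2*t)/2 + t*exp(2*t)]
  [t*exp(2*t), -2*t*exp(2*t) + exp(2*t), t*exp(2*t)]
  [-t^2*exp(2*t)/2 + t*exp(2*t), t^2*exp(2*t) - 3*t*exp(2*t), -t^2*exp(2*t)/2 + t*exp(2*t) + exp(2*t)]

Strategy: write A = P · J · P⁻¹ where J is a Jordan canonical form, so e^{tA} = P · e^{tJ} · P⁻¹, and e^{tJ} can be computed block-by-block.

A has Jordan form
J =
  [2, 1, 0]
  [0, 2, 1]
  [0, 0, 2]
(up to reordering of blocks).

Per-block formulas:
  For a 3×3 Jordan block J_3(2): exp(t · J_3(2)) = e^(2t)·(I + t·N + (t^2/2)·N^2), where N is the 3×3 nilpotent shift.

After assembling e^{tJ} and conjugating by P, we get:

e^{tA} =
  [t^2*exp(2*t)/2 + t*exp(2*t) + exp(2*t), -t^2*exp(2*t) - t*exp(2*t), t^2*exp(2*t)/2 + t*exp(2*t)]
  [t*exp(2*t), -2*t*exp(2*t) + exp(2*t), t*exp(2*t)]
  [-t^2*exp(2*t)/2 + t*exp(2*t), t^2*exp(2*t) - 3*t*exp(2*t), -t^2*exp(2*t)/2 + t*exp(2*t) + exp(2*t)]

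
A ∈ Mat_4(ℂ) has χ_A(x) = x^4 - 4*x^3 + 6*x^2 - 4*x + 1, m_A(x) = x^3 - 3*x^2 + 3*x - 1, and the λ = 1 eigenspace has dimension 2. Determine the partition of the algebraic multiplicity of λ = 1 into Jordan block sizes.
Block sizes for λ = 1: [3, 1]

Step 1 — from the characteristic polynomial, algebraic multiplicity of λ = 1 is 4. From dim ker(A − (1)·I) = 2, there are exactly 2 Jordan blocks for λ = 1.
Step 2 — from the minimal polynomial, the factor (x − 1)^3 tells us the largest block for λ = 1 has size 3.
Step 3 — with total size 4, 2 blocks, and largest block 3, the block sizes (in nonincreasing order) are [3, 1].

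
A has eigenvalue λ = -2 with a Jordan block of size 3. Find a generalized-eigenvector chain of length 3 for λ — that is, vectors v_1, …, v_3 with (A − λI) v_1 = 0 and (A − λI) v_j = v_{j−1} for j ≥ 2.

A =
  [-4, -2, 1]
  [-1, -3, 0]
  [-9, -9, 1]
A Jordan chain for λ = -2 of length 3:
v_1 = (-3, 3, 0)ᵀ
v_2 = (-2, -1, -9)ᵀ
v_3 = (1, 0, 0)ᵀ

Let N = A − (-2)·I. We want v_3 with N^3 v_3 = 0 but N^2 v_3 ≠ 0; then v_{j-1} := N · v_j for j = 3, …, 2.

Pick v_3 = (1, 0, 0)ᵀ.
Then v_2 = N · v_3 = (-2, -1, -9)ᵀ.
Then v_1 = N · v_2 = (-3, 3, 0)ᵀ.

Sanity check: (A − (-2)·I) v_1 = (0, 0, 0)ᵀ = 0. ✓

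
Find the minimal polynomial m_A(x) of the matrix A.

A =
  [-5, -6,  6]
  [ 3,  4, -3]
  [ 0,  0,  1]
x^2 + x - 2

The characteristic polynomial is χ_A(x) = (x - 1)^2*(x + 2), so the eigenvalues are known. The minimal polynomial is
  m_A(x) = Π_λ (x − λ)^{k_λ}
where k_λ is the size of the *largest* Jordan block for λ (equivalently, the smallest k with (A − λI)^k v = 0 for every generalised eigenvector v of λ).

  λ = -2: largest Jordan block has size 1, contributing (x + 2)
  λ = 1: largest Jordan block has size 1, contributing (x − 1)

So m_A(x) = (x - 1)*(x + 2) = x^2 + x - 2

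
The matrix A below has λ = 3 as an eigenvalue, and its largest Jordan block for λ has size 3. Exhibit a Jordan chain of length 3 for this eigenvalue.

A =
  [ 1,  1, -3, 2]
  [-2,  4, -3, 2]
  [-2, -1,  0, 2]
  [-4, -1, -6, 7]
A Jordan chain for λ = 3 of length 3:
v_1 = (0, 0, 4, 6)ᵀ
v_2 = (-2, -2, -2, -4)ᵀ
v_3 = (1, 0, 0, 0)ᵀ

Let N = A − (3)·I. We want v_3 with N^3 v_3 = 0 but N^2 v_3 ≠ 0; then v_{j-1} := N · v_j for j = 3, …, 2.

Pick v_3 = (1, 0, 0, 0)ᵀ.
Then v_2 = N · v_3 = (-2, -2, -2, -4)ᵀ.
Then v_1 = N · v_2 = (0, 0, 4, 6)ᵀ.

Sanity check: (A − (3)·I) v_1 = (0, 0, 0, 0)ᵀ = 0. ✓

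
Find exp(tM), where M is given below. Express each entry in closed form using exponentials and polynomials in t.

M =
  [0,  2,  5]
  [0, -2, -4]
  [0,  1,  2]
e^{tM} =
  [1, t^2/2 + 2*t, t^2 + 5*t]
  [0, 1 - 2*t, -4*t]
  [0, t, 2*t + 1]

Strategy: write M = P · J · P⁻¹ where J is a Jordan canonical form, so e^{tM} = P · e^{tJ} · P⁻¹, and e^{tJ} can be computed block-by-block.

M has Jordan form
J =
  [0, 1, 0]
  [0, 0, 1]
  [0, 0, 0]
(up to reordering of blocks).

Per-block formulas:
  For a 3×3 Jordan block J_3(0): exp(t · J_3(0)) = e^(0t)·(I + t·N + (t^2/2)·N^2), where N is the 3×3 nilpotent shift.

After assembling e^{tJ} and conjugating by P, we get:

e^{tM} =
  [1, t^2/2 + 2*t, t^2 + 5*t]
  [0, 1 - 2*t, -4*t]
  [0, t, 2*t + 1]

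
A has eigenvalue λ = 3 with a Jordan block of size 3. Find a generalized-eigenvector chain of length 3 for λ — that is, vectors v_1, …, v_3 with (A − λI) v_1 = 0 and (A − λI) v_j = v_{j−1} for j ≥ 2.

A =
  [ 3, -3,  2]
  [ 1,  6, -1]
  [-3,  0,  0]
A Jordan chain for λ = 3 of length 3:
v_1 = (-9, 6, 9)ᵀ
v_2 = (0, 1, -3)ᵀ
v_3 = (1, 0, 0)ᵀ

Let N = A − (3)·I. We want v_3 with N^3 v_3 = 0 but N^2 v_3 ≠ 0; then v_{j-1} := N · v_j for j = 3, …, 2.

Pick v_3 = (1, 0, 0)ᵀ.
Then v_2 = N · v_3 = (0, 1, -3)ᵀ.
Then v_1 = N · v_2 = (-9, 6, 9)ᵀ.

Sanity check: (A − (3)·I) v_1 = (0, 0, 0)ᵀ = 0. ✓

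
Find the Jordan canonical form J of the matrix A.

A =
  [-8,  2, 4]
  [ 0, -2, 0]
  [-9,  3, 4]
J_2(-2) ⊕ J_1(-2)

The characteristic polynomial is
  det(x·I − A) = x^3 + 6*x^2 + 12*x + 8 = (x + 2)^3

Eigenvalues and multiplicities (the geometric multiplicity of λ is n − rank(A − λI), which equals the number of Jordan blocks for λ):
  λ = -2: algebraic multiplicity = 3, geometric multiplicity = 2

Determining the block sizes for each eigenvalue:
  λ = -2: 2 blocks summing to 3 forces exactly one block of size 2 and the rest size 1 → block sizes [2, 1]

Assembling the blocks gives a Jordan form
J =
  [-2,  1,  0]
  [ 0, -2,  0]
  [ 0,  0, -2]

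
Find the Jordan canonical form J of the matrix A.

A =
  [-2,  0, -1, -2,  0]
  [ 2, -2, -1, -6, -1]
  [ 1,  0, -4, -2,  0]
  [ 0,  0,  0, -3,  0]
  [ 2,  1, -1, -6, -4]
J_3(-3) ⊕ J_1(-3) ⊕ J_1(-3)

The characteristic polynomial is
  det(x·I − A) = x^5 + 15*x^4 + 90*x^3 + 270*x^2 + 405*x + 243 = (x + 3)^5

Eigenvalues and multiplicities (the geometric multiplicity of λ is n − rank(A − λI), which equals the number of Jordan blocks for λ):
  λ = -3: algebraic multiplicity = 5, geometric multiplicity = 3

Determining the block sizes for each eigenvalue:
  λ = -3: with am = 5 and gm = 3, the partition is not yet determined (e.g. several partitions of 5 into 3 parts exist). Let N = A − (-3)·I. Computing rank(N^1) = 2, rank(N^2) = 1, rank(N^3) = 0; the number of blocks of size ≥ j is rank(N^{j−1}) − rank(N^j), giving [3, 1, 1]. So we have 1 block(s) of size 3, 2 block(s) of size 1 → block sizes [3, 1, 1]

Assembling the blocks gives a Jordan form
J =
  [-3,  1,  0,  0,  0]
  [ 0, -3,  1,  0,  0]
  [ 0,  0, -3,  0,  0]
  [ 0,  0,  0, -3,  0]
  [ 0,  0,  0,  0, -3]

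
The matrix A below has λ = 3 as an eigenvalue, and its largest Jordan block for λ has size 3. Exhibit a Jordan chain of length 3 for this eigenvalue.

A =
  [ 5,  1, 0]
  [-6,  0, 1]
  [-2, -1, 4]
A Jordan chain for λ = 3 of length 3:
v_1 = (-2, 4, 0)ᵀ
v_2 = (2, -6, -2)ᵀ
v_3 = (1, 0, 0)ᵀ

Let N = A − (3)·I. We want v_3 with N^3 v_3 = 0 but N^2 v_3 ≠ 0; then v_{j-1} := N · v_j for j = 3, …, 2.

Pick v_3 = (1, 0, 0)ᵀ.
Then v_2 = N · v_3 = (2, -6, -2)ᵀ.
Then v_1 = N · v_2 = (-2, 4, 0)ᵀ.

Sanity check: (A − (3)·I) v_1 = (0, 0, 0)ᵀ = 0. ✓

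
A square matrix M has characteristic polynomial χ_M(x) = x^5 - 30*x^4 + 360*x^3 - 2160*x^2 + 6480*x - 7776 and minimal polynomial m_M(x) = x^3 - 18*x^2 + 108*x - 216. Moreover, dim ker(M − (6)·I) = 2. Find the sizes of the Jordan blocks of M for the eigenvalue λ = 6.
Block sizes for λ = 6: [3, 2]

Step 1 — from the characteristic polynomial, algebraic multiplicity of λ = 6 is 5. From dim ker(M − (6)·I) = 2, there are exactly 2 Jordan blocks for λ = 6.
Step 2 — from the minimal polynomial, the factor (x − 6)^3 tells us the largest block for λ = 6 has size 3.
Step 3 — with total size 5, 2 blocks, and largest block 3, the block sizes (in nonincreasing order) are [3, 2].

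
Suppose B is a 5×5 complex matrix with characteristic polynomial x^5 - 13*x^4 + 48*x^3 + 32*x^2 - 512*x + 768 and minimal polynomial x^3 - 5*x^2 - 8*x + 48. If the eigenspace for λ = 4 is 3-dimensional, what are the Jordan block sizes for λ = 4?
Block sizes for λ = 4: [2, 1, 1]

Step 1 — from the characteristic polynomial, algebraic multiplicity of λ = 4 is 4. From dim ker(B − (4)·I) = 3, there are exactly 3 Jordan blocks for λ = 4.
Step 2 — from the minimal polynomial, the factor (x − 4)^2 tells us the largest block for λ = 4 has size 2.
Step 3 — with total size 4, 3 blocks, and largest block 2, the block sizes (in nonincreasing order) are [2, 1, 1].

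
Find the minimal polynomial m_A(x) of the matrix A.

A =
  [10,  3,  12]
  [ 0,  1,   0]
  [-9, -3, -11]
x^2 + x - 2

The characteristic polynomial is χ_A(x) = (x - 1)^2*(x + 2), so the eigenvalues are known. The minimal polynomial is
  m_A(x) = Π_λ (x − λ)^{k_λ}
where k_λ is the size of the *largest* Jordan block for λ (equivalently, the smallest k with (A − λI)^k v = 0 for every generalised eigenvector v of λ).

  λ = -2: largest Jordan block has size 1, contributing (x + 2)
  λ = 1: largest Jordan block has size 1, contributing (x − 1)

So m_A(x) = (x - 1)*(x + 2) = x^2 + x - 2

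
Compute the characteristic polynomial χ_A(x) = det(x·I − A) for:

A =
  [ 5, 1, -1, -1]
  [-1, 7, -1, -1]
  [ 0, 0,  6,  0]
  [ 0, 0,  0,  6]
x^4 - 24*x^3 + 216*x^2 - 864*x + 1296

Expanding det(x·I − A) (e.g. by cofactor expansion or by noting that A is similar to its Jordan form J, which has the same characteristic polynomial as A) gives
  χ_A(x) = x^4 - 24*x^3 + 216*x^2 - 864*x + 1296
which factors as (x - 6)^4. The eigenvalues (with algebraic multiplicities) are λ = 6 with multiplicity 4.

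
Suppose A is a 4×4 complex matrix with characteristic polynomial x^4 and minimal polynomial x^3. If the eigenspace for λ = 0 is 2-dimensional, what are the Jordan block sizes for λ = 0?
Block sizes for λ = 0: [3, 1]

Step 1 — from the characteristic polynomial, algebraic multiplicity of λ = 0 is 4. From dim ker(A − (0)·I) = 2, there are exactly 2 Jordan blocks for λ = 0.
Step 2 — from the minimal polynomial, the factor (x − 0)^3 tells us the largest block for λ = 0 has size 3.
Step 3 — with total size 4, 2 blocks, and largest block 3, the block sizes (in nonincreasing order) are [3, 1].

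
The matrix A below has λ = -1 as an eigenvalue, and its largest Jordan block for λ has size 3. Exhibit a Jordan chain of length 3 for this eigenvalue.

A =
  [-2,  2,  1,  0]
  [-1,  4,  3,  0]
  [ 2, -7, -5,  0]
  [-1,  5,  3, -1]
A Jordan chain for λ = -1 of length 3:
v_1 = (1, 2, -3, 2)ᵀ
v_2 = (-1, -1, 2, -1)ᵀ
v_3 = (1, 0, 0, 0)ᵀ

Let N = A − (-1)·I. We want v_3 with N^3 v_3 = 0 but N^2 v_3 ≠ 0; then v_{j-1} := N · v_j for j = 3, …, 2.

Pick v_3 = (1, 0, 0, 0)ᵀ.
Then v_2 = N · v_3 = (-1, -1, 2, -1)ᵀ.
Then v_1 = N · v_2 = (1, 2, -3, 2)ᵀ.

Sanity check: (A − (-1)·I) v_1 = (0, 0, 0, 0)ᵀ = 0. ✓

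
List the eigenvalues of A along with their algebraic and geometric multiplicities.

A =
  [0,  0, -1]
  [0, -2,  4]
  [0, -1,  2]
λ = 0: alg = 3, geom = 1

Step 1 — factor the characteristic polynomial to read off the algebraic multiplicities:
  χ_A(x) = x^3

Step 2 — compute geometric multiplicities via the rank-nullity identity g(λ) = n − rank(A − λI):
  rank(A − (0)·I) = 2, so dim ker(A − (0)·I) = n − 2 = 1

Summary:
  λ = 0: algebraic multiplicity = 3, geometric multiplicity = 1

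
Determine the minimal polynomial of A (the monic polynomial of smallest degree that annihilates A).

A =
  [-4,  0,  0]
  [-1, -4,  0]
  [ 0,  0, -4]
x^2 + 8*x + 16

The characteristic polynomial is χ_A(x) = (x + 4)^3, so the eigenvalues are known. The minimal polynomial is
  m_A(x) = Π_λ (x − λ)^{k_λ}
where k_λ is the size of the *largest* Jordan block for λ (equivalently, the smallest k with (A − λI)^k v = 0 for every generalised eigenvector v of λ).

  λ = -4: largest Jordan block has size 2, contributing (x + 4)^2

So m_A(x) = (x + 4)^2 = x^2 + 8*x + 16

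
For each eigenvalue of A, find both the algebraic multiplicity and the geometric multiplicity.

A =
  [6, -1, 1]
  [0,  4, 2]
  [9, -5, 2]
λ = 3: alg = 2, geom = 1; λ = 6: alg = 1, geom = 1

Step 1 — factor the characteristic polynomial to read off the algebraic multiplicities:
  χ_A(x) = (x - 6)*(x - 3)^2

Step 2 — compute geometric multiplicities via the rank-nullity identity g(λ) = n − rank(A − λI):
  rank(A − (3)·I) = 2, so dim ker(A − (3)·I) = n − 2 = 1
  rank(A − (6)·I) = 2, so dim ker(A − (6)·I) = n − 2 = 1

Summary:
  λ = 3: algebraic multiplicity = 2, geometric multiplicity = 1
  λ = 6: algebraic multiplicity = 1, geometric multiplicity = 1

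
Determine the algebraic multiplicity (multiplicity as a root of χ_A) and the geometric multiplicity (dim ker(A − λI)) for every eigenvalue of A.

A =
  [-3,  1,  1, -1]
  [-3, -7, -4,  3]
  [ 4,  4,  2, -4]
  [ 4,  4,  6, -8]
λ = -4: alg = 4, geom = 2

Step 1 — factor the characteristic polynomial to read off the algebraic multiplicities:
  χ_A(x) = (x + 4)^4

Step 2 — compute geometric multiplicities via the rank-nullity identity g(λ) = n − rank(A − λI):
  rank(A − (-4)·I) = 2, so dim ker(A − (-4)·I) = n − 2 = 2

Summary:
  λ = -4: algebraic multiplicity = 4, geometric multiplicity = 2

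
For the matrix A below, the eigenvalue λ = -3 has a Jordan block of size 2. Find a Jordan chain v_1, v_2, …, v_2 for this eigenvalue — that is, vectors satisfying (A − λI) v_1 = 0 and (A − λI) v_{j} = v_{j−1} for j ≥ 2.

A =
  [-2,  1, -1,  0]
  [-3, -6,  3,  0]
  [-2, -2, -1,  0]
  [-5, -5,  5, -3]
A Jordan chain for λ = -3 of length 2:
v_1 = (1, -3, -2, -5)ᵀ
v_2 = (1, 0, 0, 0)ᵀ

Let N = A − (-3)·I. We want v_2 with N^2 v_2 = 0 but N^1 v_2 ≠ 0; then v_{j-1} := N · v_j for j = 2, …, 2.

Pick v_2 = (1, 0, 0, 0)ᵀ.
Then v_1 = N · v_2 = (1, -3, -2, -5)ᵀ.

Sanity check: (A − (-3)·I) v_1 = (0, 0, 0, 0)ᵀ = 0. ✓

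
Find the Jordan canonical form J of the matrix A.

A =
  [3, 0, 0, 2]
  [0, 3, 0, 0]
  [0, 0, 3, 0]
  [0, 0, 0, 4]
J_1(3) ⊕ J_1(3) ⊕ J_1(3) ⊕ J_1(4)

The characteristic polynomial is
  det(x·I − A) = x^4 - 13*x^3 + 63*x^2 - 135*x + 108 = (x - 4)*(x - 3)^3

Eigenvalues and multiplicities (the geometric multiplicity of λ is n − rank(A − λI), which equals the number of Jordan blocks for λ):
  λ = 3: algebraic multiplicity = 3, geometric multiplicity = 3
  λ = 4: algebraic multiplicity = 1, geometric multiplicity = 1

Determining the block sizes for each eigenvalue:
  λ = 3: gm = am = 3, so every block has size 1 → block sizes [1, 1, 1]
  λ = 4: one block (gm = 1), so the single block has size am = 1 → block sizes [1]

Assembling the blocks gives a Jordan form
J =
  [3, 0, 0, 0]
  [0, 3, 0, 0]
  [0, 0, 3, 0]
  [0, 0, 0, 4]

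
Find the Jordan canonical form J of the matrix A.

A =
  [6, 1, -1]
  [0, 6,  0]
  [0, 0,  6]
J_2(6) ⊕ J_1(6)

The characteristic polynomial is
  det(x·I − A) = x^3 - 18*x^2 + 108*x - 216 = (x - 6)^3

Eigenvalues and multiplicities (the geometric multiplicity of λ is n − rank(A − λI), which equals the number of Jordan blocks for λ):
  λ = 6: algebraic multiplicity = 3, geometric multiplicity = 2

Determining the block sizes for each eigenvalue:
  λ = 6: 2 blocks summing to 3 forces exactly one block of size 2 and the rest size 1 → block sizes [2, 1]

Assembling the blocks gives a Jordan form
J =
  [6, 1, 0]
  [0, 6, 0]
  [0, 0, 6]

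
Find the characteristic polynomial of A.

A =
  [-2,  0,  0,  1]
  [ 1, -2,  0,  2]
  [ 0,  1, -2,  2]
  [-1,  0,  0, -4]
x^4 + 10*x^3 + 37*x^2 + 60*x + 36

Expanding det(x·I − A) (e.g. by cofactor expansion or by noting that A is similar to its Jordan form J, which has the same characteristic polynomial as A) gives
  χ_A(x) = x^4 + 10*x^3 + 37*x^2 + 60*x + 36
which factors as (x + 2)^2*(x + 3)^2. The eigenvalues (with algebraic multiplicities) are λ = -3 with multiplicity 2, λ = -2 with multiplicity 2.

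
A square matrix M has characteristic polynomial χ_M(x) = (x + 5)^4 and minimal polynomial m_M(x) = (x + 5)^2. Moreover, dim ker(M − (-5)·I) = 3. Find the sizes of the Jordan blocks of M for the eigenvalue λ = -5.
Block sizes for λ = -5: [2, 1, 1]

Step 1 — from the characteristic polynomial, algebraic multiplicity of λ = -5 is 4. From dim ker(M − (-5)·I) = 3, there are exactly 3 Jordan blocks for λ = -5.
Step 2 — from the minimal polynomial, the factor (x + 5)^2 tells us the largest block for λ = -5 has size 2.
Step 3 — with total size 4, 3 blocks, and largest block 2, the block sizes (in nonincreasing order) are [2, 1, 1].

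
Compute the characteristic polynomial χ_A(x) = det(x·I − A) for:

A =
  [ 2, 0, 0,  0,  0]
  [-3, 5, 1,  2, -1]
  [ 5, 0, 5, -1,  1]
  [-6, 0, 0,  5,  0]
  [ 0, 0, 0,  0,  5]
x^5 - 22*x^4 + 190*x^3 - 800*x^2 + 1625*x - 1250

Expanding det(x·I − A) (e.g. by cofactor expansion or by noting that A is similar to its Jordan form J, which has the same characteristic polynomial as A) gives
  χ_A(x) = x^5 - 22*x^4 + 190*x^3 - 800*x^2 + 1625*x - 1250
which factors as (x - 5)^4*(x - 2). The eigenvalues (with algebraic multiplicities) are λ = 2 with multiplicity 1, λ = 5 with multiplicity 4.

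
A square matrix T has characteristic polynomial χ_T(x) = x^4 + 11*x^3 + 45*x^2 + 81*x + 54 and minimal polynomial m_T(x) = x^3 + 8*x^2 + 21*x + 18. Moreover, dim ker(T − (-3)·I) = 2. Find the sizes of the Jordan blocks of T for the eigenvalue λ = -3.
Block sizes for λ = -3: [2, 1]

Step 1 — from the characteristic polynomial, algebraic multiplicity of λ = -3 is 3. From dim ker(T − (-3)·I) = 2, there are exactly 2 Jordan blocks for λ = -3.
Step 2 — from the minimal polynomial, the factor (x + 3)^2 tells us the largest block for λ = -3 has size 2.
Step 3 — with total size 3, 2 blocks, and largest block 2, the block sizes (in nonincreasing order) are [2, 1].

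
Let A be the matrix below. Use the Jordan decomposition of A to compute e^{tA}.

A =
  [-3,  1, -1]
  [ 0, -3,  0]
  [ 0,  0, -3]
e^{tA} =
  [exp(-3*t), t*exp(-3*t), -t*exp(-3*t)]
  [0, exp(-3*t), 0]
  [0, 0, exp(-3*t)]

Strategy: write A = P · J · P⁻¹ where J is a Jordan canonical form, so e^{tA} = P · e^{tJ} · P⁻¹, and e^{tJ} can be computed block-by-block.

A has Jordan form
J =
  [-3,  1,  0]
  [ 0, -3,  0]
  [ 0,  0, -3]
(up to reordering of blocks).

Per-block formulas:
  For a 1×1 block at λ = -3: exp(t · [-3]) = [e^(-3t)].
  For a 2×2 Jordan block J_2(-3): exp(t · J_2(-3)) = e^(-3t)·(I + t·N), where N is the 2×2 nilpotent shift.

After assembling e^{tJ} and conjugating by P, we get:

e^{tA} =
  [exp(-3*t), t*exp(-3*t), -t*exp(-3*t)]
  [0, exp(-3*t), 0]
  [0, 0, exp(-3*t)]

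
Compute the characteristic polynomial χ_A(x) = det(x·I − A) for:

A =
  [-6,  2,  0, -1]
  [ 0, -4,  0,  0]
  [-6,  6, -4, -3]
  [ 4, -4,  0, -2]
x^4 + 16*x^3 + 96*x^2 + 256*x + 256

Expanding det(x·I − A) (e.g. by cofactor expansion or by noting that A is similar to its Jordan form J, which has the same characteristic polynomial as A) gives
  χ_A(x) = x^4 + 16*x^3 + 96*x^2 + 256*x + 256
which factors as (x + 4)^4. The eigenvalues (with algebraic multiplicities) are λ = -4 with multiplicity 4.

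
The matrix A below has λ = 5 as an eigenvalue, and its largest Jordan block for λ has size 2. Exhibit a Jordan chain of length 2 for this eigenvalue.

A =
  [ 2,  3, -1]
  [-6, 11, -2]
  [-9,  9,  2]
A Jordan chain for λ = 5 of length 2:
v_1 = (-3, -6, -9)ᵀ
v_2 = (1, 0, 0)ᵀ

Let N = A − (5)·I. We want v_2 with N^2 v_2 = 0 but N^1 v_2 ≠ 0; then v_{j-1} := N · v_j for j = 2, …, 2.

Pick v_2 = (1, 0, 0)ᵀ.
Then v_1 = N · v_2 = (-3, -6, -9)ᵀ.

Sanity check: (A − (5)·I) v_1 = (0, 0, 0)ᵀ = 0. ✓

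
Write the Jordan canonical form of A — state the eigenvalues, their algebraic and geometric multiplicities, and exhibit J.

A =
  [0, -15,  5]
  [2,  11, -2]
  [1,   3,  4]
J_2(5) ⊕ J_1(5)

The characteristic polynomial is
  det(x·I − A) = x^3 - 15*x^2 + 75*x - 125 = (x - 5)^3

Eigenvalues and multiplicities (the geometric multiplicity of λ is n − rank(A − λI), which equals the number of Jordan blocks for λ):
  λ = 5: algebraic multiplicity = 3, geometric multiplicity = 2

Determining the block sizes for each eigenvalue:
  λ = 5: 2 blocks summing to 3 forces exactly one block of size 2 and the rest size 1 → block sizes [2, 1]

Assembling the blocks gives a Jordan form
J =
  [5, 1, 0]
  [0, 5, 0]
  [0, 0, 5]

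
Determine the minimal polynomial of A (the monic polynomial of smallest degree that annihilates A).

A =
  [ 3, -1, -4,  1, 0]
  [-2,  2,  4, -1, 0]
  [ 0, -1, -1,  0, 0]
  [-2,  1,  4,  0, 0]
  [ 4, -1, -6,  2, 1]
x^3 - 3*x^2 + 3*x - 1

The characteristic polynomial is χ_A(x) = (x - 1)^5, so the eigenvalues are known. The minimal polynomial is
  m_A(x) = Π_λ (x − λ)^{k_λ}
where k_λ is the size of the *largest* Jordan block for λ (equivalently, the smallest k with (A − λI)^k v = 0 for every generalised eigenvector v of λ).

  λ = 1: largest Jordan block has size 3, contributing (x − 1)^3

So m_A(x) = (x - 1)^3 = x^3 - 3*x^2 + 3*x - 1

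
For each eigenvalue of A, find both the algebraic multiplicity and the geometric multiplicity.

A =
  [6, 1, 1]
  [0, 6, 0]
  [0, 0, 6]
λ = 6: alg = 3, geom = 2

Step 1 — factor the characteristic polynomial to read off the algebraic multiplicities:
  χ_A(x) = (x - 6)^3

Step 2 — compute geometric multiplicities via the rank-nullity identity g(λ) = n − rank(A − λI):
  rank(A − (6)·I) = 1, so dim ker(A − (6)·I) = n − 1 = 2

Summary:
  λ = 6: algebraic multiplicity = 3, geometric multiplicity = 2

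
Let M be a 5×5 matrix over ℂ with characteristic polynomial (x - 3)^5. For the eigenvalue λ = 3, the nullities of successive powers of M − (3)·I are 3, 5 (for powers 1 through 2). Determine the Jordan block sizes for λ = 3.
Block sizes for λ = 3: [2, 2, 1]

From the dimensions of kernels of powers, the number of Jordan blocks of size at least j is d_j − d_{j−1} where d_j = dim ker(N^j) (with d_0 = 0). Computing the differences gives [3, 2].
The number of blocks of size exactly k is (#blocks of size ≥ k) − (#blocks of size ≥ k + 1), so the partition is: 1 block(s) of size 1, 2 block(s) of size 2.
In nonincreasing order the block sizes are [2, 2, 1].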